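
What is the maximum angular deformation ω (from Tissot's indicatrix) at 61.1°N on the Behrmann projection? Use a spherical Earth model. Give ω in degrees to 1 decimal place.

63.3°

Behrmann is a cylindrical equal-area projection with standard parallels at ±30°. For cylindrical equal-area with standard parallel φ₀, h = cos φ / cos φ₀ and k = cos φ₀ / cos φ, so h·k = 1.
At 61.1°: h = 0.5580, k = 1.792; principal scales a = 1.792, b = 0.5580.
sin(ω/2) = (a − b)/(a + b) = 1.234/2.350 = 0.5251, so ω = 2 arcsin(0.5251) ≈ 63.3°.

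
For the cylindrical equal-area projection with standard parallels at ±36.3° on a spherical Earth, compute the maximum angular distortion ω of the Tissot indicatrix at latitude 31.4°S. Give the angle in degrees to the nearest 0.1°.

Cylindrical equal-area (φ₀ = 36.3°): h = cos φ / cos 36.3° along meridians, k = cos 36.3° / cos φ along parallels; h·k = 1.
At 31.4°: h = 1.059, k = 0.9442; principal scales a = 1.059, b = 0.9442.
sin(ω/2) = (a − b)/(a + b) = 0.1149/2.003 = 0.05735, so ω = 2 arcsin(0.05735) ≈ 6.6°.

6.6°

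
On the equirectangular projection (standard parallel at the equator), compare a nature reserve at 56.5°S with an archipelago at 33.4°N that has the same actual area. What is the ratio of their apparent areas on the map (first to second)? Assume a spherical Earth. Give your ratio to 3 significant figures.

In the plate carrée (x = Rλ, y = Rφ), meridians are true-scale (h = 1) and parallels are stretched by k = sec φ.
Areal scale at 56.5°: h·k = 1.000 × 1.812 = 1.812.
Areal scale at 33.4°: h·k = 1.000 × 1.198 = 1.198.
Ratio = 1.812/1.198 ≈ 1.51.

1.51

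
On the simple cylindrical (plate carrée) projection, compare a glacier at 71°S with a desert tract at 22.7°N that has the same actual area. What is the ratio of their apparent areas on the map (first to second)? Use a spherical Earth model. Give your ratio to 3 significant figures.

For the equirectangular projection with φ₀ = 0 (plate carrée), h = 1 along meridians and k = sec φ along parallels.
Areal scale at 71°: h·k = 1.000 × 3.072 = 3.072.
Areal scale at 22.7°: h·k = 1.000 × 1.084 = 1.084.
Ratio = 3.072/1.084 ≈ 2.83.

2.83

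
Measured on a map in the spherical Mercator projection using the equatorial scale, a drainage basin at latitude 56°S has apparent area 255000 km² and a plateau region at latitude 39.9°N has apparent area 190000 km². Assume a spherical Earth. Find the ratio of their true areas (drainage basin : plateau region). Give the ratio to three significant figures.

Since Mercator area scale is 1/cos²φ, the true area equals the apparent area multiplied by cos²φ.
True area of drainage basin: 255000 × cos²(56°) = 255000 × 0.3127 = 79740 km².
True area of plateau region: 190000 × cos²(39.9°) = 190000 × 0.5885 = 111800 km².
Ratio = 79740 / 111800 ≈ 0.713.

0.713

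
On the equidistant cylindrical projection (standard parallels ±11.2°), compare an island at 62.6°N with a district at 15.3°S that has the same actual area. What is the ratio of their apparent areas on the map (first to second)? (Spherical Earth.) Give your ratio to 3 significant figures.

With standard parallel φ₀ = 11.2°, the equirectangular projection gives x = Rλ cos φ₀, y = Rφ, so h = 1 and k = cos 11.2° / cos φ.
Areal scale at 62.6°: h·k = 1.000 × 2.132 = 2.132.
Areal scale at 15.3°: h·k = 1.000 × 1.017 = 1.017.
Ratio = 2.132/1.017 ≈ 2.10.

2.10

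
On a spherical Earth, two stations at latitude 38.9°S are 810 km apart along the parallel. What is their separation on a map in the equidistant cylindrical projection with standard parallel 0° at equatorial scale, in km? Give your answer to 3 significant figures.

1040 km

Plate carrée maps x = Rλ, y = Rφ. The meridian scale is h = 1 and the parallel scale is k = 1/cos φ = sec φ.
Along the parallel, k = sec 38.9° = 1/0.7782 = 1.285.
Map distance = 810 × 1.285 ≈ 1040 km.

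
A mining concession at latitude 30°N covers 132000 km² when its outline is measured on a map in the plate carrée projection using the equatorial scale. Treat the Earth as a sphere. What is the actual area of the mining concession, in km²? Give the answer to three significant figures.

In the plate carrée (x = Rλ, y = Rφ), meridians are true-scale (h = 1) and parallels are stretched by k = sec φ.
Areal scale = h·k = 1 × sec φ; at 30°, h = 1.000, k = 1.155, so h·k = 1.155.
True area = apparent / (areal scale) = 132000 / 1.155 ≈ 114000 km².

114000 km²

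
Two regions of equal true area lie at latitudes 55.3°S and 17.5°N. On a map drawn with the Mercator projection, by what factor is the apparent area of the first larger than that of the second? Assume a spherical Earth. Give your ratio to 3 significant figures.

Mercator is conformal with k = sec φ, so areal scale = k² = sec²φ.
At 55.3°: sec²(55.3°) = 1/0.5693² = 3.086.
At 17.5°: sec²(17.5°) = 1/0.9537² = 1.099.
Ratio = 3.086/1.099 = cos²(17.5°)/cos²(55.3°) ≈ 2.81.

2.81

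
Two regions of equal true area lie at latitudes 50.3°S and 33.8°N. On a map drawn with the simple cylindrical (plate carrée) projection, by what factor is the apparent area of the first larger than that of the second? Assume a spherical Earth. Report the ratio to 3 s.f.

In the plate carrée (x = Rλ, y = Rφ), meridians are true-scale (h = 1) and parallels are stretched by k = sec φ.
Areal scale at 50.3°: h·k = 1.000 × 1.566 = 1.566.
Areal scale at 33.8°: h·k = 1.000 × 1.203 = 1.203.
Ratio = 1.566/1.203 ≈ 1.30.

1.30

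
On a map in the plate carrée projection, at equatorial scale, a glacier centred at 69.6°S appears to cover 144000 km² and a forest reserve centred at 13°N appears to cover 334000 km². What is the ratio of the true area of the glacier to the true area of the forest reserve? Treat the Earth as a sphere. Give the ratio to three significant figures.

Plate carrée has h = 1 and k = sec φ, giving areal scale sec φ; true area = (apparent area) · cos φ.
True area of glacier: 144000 × cos(69.6°) = 144000 × 0.3486 = 50190 km².
True area of forest reserve: 334000 × cos(13°) = 334000 × 0.9744 = 325400 km².
Ratio = 50190 / 325400 ≈ 0.154.

0.154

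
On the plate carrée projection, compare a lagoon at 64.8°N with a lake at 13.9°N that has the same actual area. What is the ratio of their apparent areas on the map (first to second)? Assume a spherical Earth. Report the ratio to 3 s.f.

2.28

For the equirectangular projection with φ₀ = 0 (plate carrée), h = 1 along meridians and k = sec φ along parallels.
Areal scale at 64.8°: h·k = 1.000 × 2.349 = 2.349.
Areal scale at 13.9°: h·k = 1.000 × 1.030 = 1.030.
Ratio = 2.349/1.030 ≈ 2.28.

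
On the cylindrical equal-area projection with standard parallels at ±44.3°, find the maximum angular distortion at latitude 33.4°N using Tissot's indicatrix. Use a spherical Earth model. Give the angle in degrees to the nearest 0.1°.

17.6°

Cylindrical equal-area (φ₀ = 44.3°): h = cos φ / cos 44.3° along meridians, k = cos 44.3° / cos φ along parallels; h·k = 1.
At 33.4°: h = 1.166, k = 0.8573; principal scales a = 1.166, b = 0.8573.
sin(ω/2) = (a − b)/(a + b) = 0.3092/2.024 = 0.1528, so ω = 2 arcsin(0.1528) ≈ 17.6°.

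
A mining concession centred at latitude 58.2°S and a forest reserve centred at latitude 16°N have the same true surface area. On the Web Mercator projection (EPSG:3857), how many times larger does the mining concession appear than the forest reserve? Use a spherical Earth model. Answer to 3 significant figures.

On Mercator, area is exaggerated by sec²φ = 1/cos²φ.
At 58.2°: sec²(58.2°) = 1/0.5270² = 3.601.
At 16°: sec²(16°) = 1/0.9613² = 1.082.
Ratio = 3.601/1.082 = cos²(16°)/cos²(58.2°) ≈ 3.33.

3.33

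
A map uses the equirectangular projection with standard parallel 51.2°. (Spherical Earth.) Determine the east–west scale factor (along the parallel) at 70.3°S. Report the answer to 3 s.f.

In the equirectangular projection with standard parallel φ₀ = 51.2° (x = Rλ cos φ₀, y = Rφ), meridians are true-scale (h = 1) and the parallel scale is k = cos φ₀ / cos φ.
k = cos 51.2° / cos 70.3° = 0.6266/0.3371 = 1.859.

1.86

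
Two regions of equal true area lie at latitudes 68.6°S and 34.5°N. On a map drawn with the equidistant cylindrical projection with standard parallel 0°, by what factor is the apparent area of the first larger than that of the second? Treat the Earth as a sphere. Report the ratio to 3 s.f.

2.26

Plate carrée maps x = Rλ, y = Rφ. The meridian scale is h = 1 and the parallel scale is k = 1/cos φ = sec φ.
Areal scale at 68.6°: h·k = 1.000 × 2.741 = 2.741.
Areal scale at 34.5°: h·k = 1.000 × 1.213 = 1.213.
Ratio = 2.741/1.213 ≈ 2.26.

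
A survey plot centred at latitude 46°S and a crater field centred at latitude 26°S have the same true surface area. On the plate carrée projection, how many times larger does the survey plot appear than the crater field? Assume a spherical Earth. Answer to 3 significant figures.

1.29

For the equirectangular projection with φ₀ = 0 (plate carrée), h = 1 along meridians and k = sec φ along parallels.
Areal scale at 46°: h·k = 1.000 × 1.440 = 1.440.
Areal scale at 26°: h·k = 1.000 × 1.113 = 1.113.
Ratio = 1.440/1.113 ≈ 1.29.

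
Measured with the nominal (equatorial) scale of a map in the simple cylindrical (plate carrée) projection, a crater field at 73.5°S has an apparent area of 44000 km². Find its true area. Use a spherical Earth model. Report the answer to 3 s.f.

12500 km²

For the equirectangular projection with φ₀ = 0 (plate carrée), h = 1 along meridians and k = sec φ along parallels.
Areal scale = h·k = 1 × sec φ; at 73.5°, h = 1.000, k = 3.521, so h·k = 3.521.
True area = apparent / (areal scale) = 44000 / 3.521 ≈ 12500 km².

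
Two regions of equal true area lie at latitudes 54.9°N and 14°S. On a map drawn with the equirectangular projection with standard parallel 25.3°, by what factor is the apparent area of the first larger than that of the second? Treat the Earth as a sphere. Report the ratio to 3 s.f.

In the equirectangular projection with standard parallel φ₀ = 25.3° (x = Rλ cos φ₀, y = Rφ), meridians are true-scale (h = 1) and the parallel scale is k = cos φ₀ / cos φ.
Areal scale at 54.9°: h·k = 1.000 × 1.572 = 1.572.
Areal scale at 14°: h·k = 1.000 × 0.9318 = 0.9318.
Ratio = 1.572/0.9318 ≈ 1.69.

1.69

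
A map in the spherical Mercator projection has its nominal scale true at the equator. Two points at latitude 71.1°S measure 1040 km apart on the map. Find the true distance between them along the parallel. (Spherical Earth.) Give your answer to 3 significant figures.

337 km

The Mercator projection is conformal; its linear scale factor is the same in every direction and equals sec φ = 1/cos φ.
Along the parallel at 71.1°, map distances are exaggerated by k = sec 71.1° = 3.087.
True distance = 1040 / 3.087 = 1040 × cos 71.1° ≈ 337 km.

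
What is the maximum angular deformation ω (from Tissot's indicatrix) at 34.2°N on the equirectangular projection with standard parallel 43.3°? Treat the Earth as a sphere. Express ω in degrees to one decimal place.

7.3°

The equidistant cylindrical projection with φ₀ = 43.3° has h = 1 (meridians true) and k = cos φ₀ / cos φ along parallels.
At 34.2°: h = 1.000, k = 0.8799; principal scales a = 1.000, b = 0.8799.
sin(ω/2) = (a − b)/(a + b) = 0.1201/1.880 = 0.06387, so ω = 2 arcsin(0.06387) ≈ 7.3°.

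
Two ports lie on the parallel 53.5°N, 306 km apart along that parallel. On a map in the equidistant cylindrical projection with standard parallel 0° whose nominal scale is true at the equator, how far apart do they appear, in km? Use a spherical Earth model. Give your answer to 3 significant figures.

514 km

In the plate carrée (x = Rλ, y = Rφ), meridians are true-scale (h = 1) and parallels are stretched by k = sec φ.
Along the parallel, k = sec 53.5° = 1/0.5948 = 1.681.
Map distance = 306 × 1.681 ≈ 514 km.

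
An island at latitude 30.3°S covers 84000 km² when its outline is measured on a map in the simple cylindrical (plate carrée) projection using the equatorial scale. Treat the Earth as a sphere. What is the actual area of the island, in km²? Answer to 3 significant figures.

In the plate carrée (x = Rλ, y = Rφ), meridians are true-scale (h = 1) and parallels are stretched by k = sec φ.
Areal scale = h·k = 1 × sec φ; at 30.3°, h = 1.000, k = 1.158, so h·k = 1.158.
True area = apparent / (areal scale) = 84000 / 1.158 ≈ 72500 km².

72500 km²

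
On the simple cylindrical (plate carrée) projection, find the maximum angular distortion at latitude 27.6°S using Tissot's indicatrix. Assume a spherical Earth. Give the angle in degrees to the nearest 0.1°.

6.9°

In the plate carrée (x = Rλ, y = Rφ), meridians are true-scale (h = 1) and parallels are stretched by k = sec φ.
At 27.6°: h = 1.000, k = 1.128; principal scales a = 1.128, b = 1.000.
sin(ω/2) = (a − b)/(a + b) = 0.1284/2.128 = 0.06033, so ω = 2 arcsin(0.06033) ≈ 6.9°.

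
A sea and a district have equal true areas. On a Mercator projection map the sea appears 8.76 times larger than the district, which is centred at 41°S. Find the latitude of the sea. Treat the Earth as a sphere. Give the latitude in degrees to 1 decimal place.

75.2°

For equal true areas on Mercator, apparent areas scale as sec²φ, so the ratio is cos²φ₂ / cos²φ₁.
cos²φ₂ / cos²φ₁ = 8.76  ⇒  cos φ₁ = cos 41° / √8.76 = 0.7547/2.960 = 0.2550.
φ₁ = arccos(0.2550) ≈ 75.2°.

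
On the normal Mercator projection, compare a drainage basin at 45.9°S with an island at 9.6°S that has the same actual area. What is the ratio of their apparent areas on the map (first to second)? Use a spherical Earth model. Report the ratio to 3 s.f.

On Mercator, area is exaggerated by sec²φ = 1/cos²φ.
At 45.9°: sec²(45.9°) = 1/0.6959² = 2.065.
At 9.6°: sec²(9.6°) = 1/0.9860² = 1.029.
Ratio = 2.065/1.029 = cos²(9.6°)/cos²(45.9°) ≈ 2.01.

2.01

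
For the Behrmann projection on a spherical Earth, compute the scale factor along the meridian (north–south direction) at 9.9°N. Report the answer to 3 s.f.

The Behrmann projection is cylindrical equal-area with φ₀ = 30°. A cylindrical equal-area projection with standard parallel φ₀ has meridian scale h = cos φ / cos φ₀ and parallel scale k = cos φ₀ / cos φ (so areas are preserved, h·k = 1).
h = cos 9.9° / cos 30° = 0.9851/0.8660 = 1.138.

1.14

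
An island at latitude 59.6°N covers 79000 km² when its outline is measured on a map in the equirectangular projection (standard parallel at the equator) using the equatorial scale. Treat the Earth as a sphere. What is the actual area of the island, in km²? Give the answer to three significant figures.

In the plate carrée (x = Rλ, y = Rφ), meridians are true-scale (h = 1) and parallels are stretched by k = sec φ.
Areal scale = h·k = 1 × sec φ; at 59.6°, h = 1.000, k = 1.976, so h·k = 1.976.
True area = apparent / (areal scale) = 79000 / 1.976 ≈ 40000 km².

40000 km²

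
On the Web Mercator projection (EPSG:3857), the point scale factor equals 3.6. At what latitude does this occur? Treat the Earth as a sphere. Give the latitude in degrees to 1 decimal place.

Mercator scale is k = sec φ = 1/cos φ.
1/cos φ = 3.6  ⇒  cos φ = 0.2778  ⇒  φ = arccos(0.2778) ≈ 73.9°.

73.9°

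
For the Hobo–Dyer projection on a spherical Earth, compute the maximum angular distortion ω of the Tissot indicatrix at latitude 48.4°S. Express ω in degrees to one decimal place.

Hobo–Dyer is a cylindrical equal-area projection with standard parallels at ±37.5°. For cylindrical equal-area with standard parallel φ₀, h = cos φ / cos φ₀ and k = cos φ₀ / cos φ, so h·k = 1.
At 48.4°: h = 0.8369, k = 1.195; principal scales a = 1.195, b = 0.8369.
sin(ω/2) = (a − b)/(a + b) = 0.3581/2.032 = 0.1762, so ω = 2 arcsin(0.1762) ≈ 20.3°.

20.3°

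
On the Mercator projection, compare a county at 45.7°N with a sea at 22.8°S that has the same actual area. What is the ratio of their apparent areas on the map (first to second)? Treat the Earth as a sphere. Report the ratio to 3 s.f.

1.74

Mercator areal scale is sec²φ.
At 45.7°: sec²(45.7°) = 1/0.6984² = 2.050.
At 22.8°: sec²(22.8°) = 1/0.9219² = 1.177.
Ratio = 2.050/1.177 = cos²(22.8°)/cos²(45.7°) ≈ 1.74.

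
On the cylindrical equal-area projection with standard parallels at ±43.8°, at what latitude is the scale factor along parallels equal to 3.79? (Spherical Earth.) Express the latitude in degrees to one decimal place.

Cylindrical equal-area (φ₀ = 43.8°): h = cos φ / cos 43.8° along meridians, k = cos 43.8° / cos φ along parallels; h·k = 1.
k = cos φ₀ / cos φ = 3.79  ⇒  cos φ = cos 43.8° / 3.79 = 0.1904.
φ = arccos(0.1904) ≈ 79.0°.

79.0°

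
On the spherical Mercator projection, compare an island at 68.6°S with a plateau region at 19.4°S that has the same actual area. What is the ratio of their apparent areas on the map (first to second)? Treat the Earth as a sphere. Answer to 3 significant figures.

6.68

Mercator areal scale is sec²φ.
At 68.6°: sec²(68.6°) = 1/0.3649² = 7.511.
At 19.4°: sec²(19.4°) = 1/0.9432² = 1.124.
Ratio = 7.511/1.124 = cos²(19.4°)/cos²(68.6°) ≈ 6.68.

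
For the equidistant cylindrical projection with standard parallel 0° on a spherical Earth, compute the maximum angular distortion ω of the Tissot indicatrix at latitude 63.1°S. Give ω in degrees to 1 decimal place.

44.3°

In the plate carrée (x = Rλ, y = Rφ), meridians are true-scale (h = 1) and parallels are stretched by k = sec φ.
At 63.1°: h = 1.000, k = 2.210; principal scales a = 2.210, b = 1.000.
sin(ω/2) = (a − b)/(a + b) = 1.210/3.210 = 0.3770, so ω = 2 arcsin(0.3770) ≈ 44.3°.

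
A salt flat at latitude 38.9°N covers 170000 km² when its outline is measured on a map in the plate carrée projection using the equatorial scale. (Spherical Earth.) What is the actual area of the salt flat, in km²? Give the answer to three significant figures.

132000 km²

Plate carrée maps x = Rλ, y = Rφ. The meridian scale is h = 1 and the parallel scale is k = 1/cos φ = sec φ.
Areal scale = h·k = 1 × sec φ; at 38.9°, h = 1.000, k = 1.285, so h·k = 1.285.
True area = apparent / (areal scale) = 170000 / 1.285 ≈ 132000 km².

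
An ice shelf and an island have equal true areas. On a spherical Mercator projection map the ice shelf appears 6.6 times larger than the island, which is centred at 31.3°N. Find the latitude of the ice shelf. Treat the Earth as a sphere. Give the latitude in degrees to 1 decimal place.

Mercator areal scale is sec²φ, so apparent-area ratio = sec²φ₁ / sec²φ₂ = cos²φ₂ / cos²φ₁.
cos²φ₂ / cos²φ₁ = 6.6  ⇒  cos φ₁ = cos 31.3° / √6.6 = 0.8545/2.569 = 0.3326.
φ₁ = arccos(0.3326) ≈ 70.6°.

70.6°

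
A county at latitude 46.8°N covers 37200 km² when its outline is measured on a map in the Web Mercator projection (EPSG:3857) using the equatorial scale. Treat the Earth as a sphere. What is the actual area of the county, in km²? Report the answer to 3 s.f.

Mercator is conformal, so the point scale is isotropic: h = k = sec φ = 1/cos φ.
Areal scale = k² = sec²φ = 1/cos²(46.8°) = 1/0.6845² = 2.134.
True area = apparent / (areal scale) = 37200 / 2.134 ≈ 17400 km².

17400 km²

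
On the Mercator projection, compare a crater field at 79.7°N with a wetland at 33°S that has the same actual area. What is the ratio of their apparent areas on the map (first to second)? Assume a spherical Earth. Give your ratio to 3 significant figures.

Mercator is conformal with k = sec φ, so areal scale = k² = sec²φ.
At 79.7°: sec²(79.7°) = 1/0.1788² = 31.28.
At 33°: sec²(33°) = 1/0.8387² = 1.422.
Ratio = 31.28/1.422 = cos²(33°)/cos²(79.7°) ≈ 22.0.

22.0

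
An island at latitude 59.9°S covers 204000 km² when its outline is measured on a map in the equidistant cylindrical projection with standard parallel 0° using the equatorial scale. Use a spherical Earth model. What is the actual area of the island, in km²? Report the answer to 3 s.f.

In the plate carrée (x = Rλ, y = Rφ), meridians are true-scale (h = 1) and parallels are stretched by k = sec φ.
Areal scale = h·k = 1 × sec φ; at 59.9°, h = 1.000, k = 1.994, so h·k = 1.994.
True area = apparent / (areal scale) = 204000 / 1.994 ≈ 102000 km².

102000 km²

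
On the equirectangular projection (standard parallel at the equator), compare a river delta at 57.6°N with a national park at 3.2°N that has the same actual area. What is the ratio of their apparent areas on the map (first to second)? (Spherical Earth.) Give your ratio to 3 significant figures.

In the plate carrée (x = Rλ, y = Rφ), meridians are true-scale (h = 1) and parallels are stretched by k = sec φ.
Areal scale at 57.6°: h·k = 1.000 × 1.866 = 1.866.
Areal scale at 3.2°: h·k = 1.000 × 1.002 = 1.002.
Ratio = 1.866/1.002 ≈ 1.86.

1.86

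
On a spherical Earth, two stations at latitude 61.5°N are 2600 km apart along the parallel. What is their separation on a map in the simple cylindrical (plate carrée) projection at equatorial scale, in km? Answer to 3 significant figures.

For the equirectangular projection with φ₀ = 0 (plate carrée), h = 1 along meridians and k = sec φ along parallels.
Along the parallel, k = sec 61.5° = 1/0.4772 = 2.096.
Map distance = 2600 × 2.096 ≈ 5450 km.

5450 km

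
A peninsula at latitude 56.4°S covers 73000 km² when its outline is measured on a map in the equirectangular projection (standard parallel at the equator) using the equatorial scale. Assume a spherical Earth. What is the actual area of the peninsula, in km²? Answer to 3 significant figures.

40400 km²

Plate carrée maps x = Rλ, y = Rφ. The meridian scale is h = 1 and the parallel scale is k = 1/cos φ = sec φ.
Areal scale = h·k = 1 × sec φ; at 56.4°, h = 1.000, k = 1.807, so h·k = 1.807.
True area = apparent / (areal scale) = 73000 / 1.807 ≈ 40400 km².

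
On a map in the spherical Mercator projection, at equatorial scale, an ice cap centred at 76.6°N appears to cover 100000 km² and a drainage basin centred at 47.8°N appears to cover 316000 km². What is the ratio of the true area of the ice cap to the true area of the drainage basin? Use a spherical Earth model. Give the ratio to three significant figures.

On Mercator the areal scale is sec²φ, so true area = apparent × cos²φ.
True area of ice cap: 100000 × cos²(76.6°) = 100000 × 0.05371 = 5371 km².
True area of drainage basin: 316000 × cos²(47.8°) = 316000 × 0.4512 = 142600 km².
Ratio = 5371 / 142600 ≈ 0.0377.

0.0377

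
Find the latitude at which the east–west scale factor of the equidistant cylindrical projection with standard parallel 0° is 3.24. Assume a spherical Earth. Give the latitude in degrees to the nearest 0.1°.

72.0°

Plate carrée: h = 1, k = sec φ along parallels.
sec φ = 3.24  ⇒  cos φ = 0.3086  ⇒  φ ≈ 72.0°.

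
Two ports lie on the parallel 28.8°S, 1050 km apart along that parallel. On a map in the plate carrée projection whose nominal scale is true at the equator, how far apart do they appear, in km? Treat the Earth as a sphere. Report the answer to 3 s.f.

1200 km

In the plate carrée (x = Rλ, y = Rφ), meridians are true-scale (h = 1) and parallels are stretched by k = sec φ.
Along the parallel, k = sec 28.8° = 1/0.8763 = 1.141.
Map distance = 1050 × 1.141 ≈ 1200 km.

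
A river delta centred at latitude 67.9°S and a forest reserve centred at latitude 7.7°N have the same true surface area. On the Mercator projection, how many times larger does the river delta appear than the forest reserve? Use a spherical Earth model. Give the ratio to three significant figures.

6.94

Mercator areal scale is sec²φ.
At 67.9°: sec²(67.9°) = 1/0.3762² = 7.065.
At 7.7°: sec²(7.7°) = 1/0.9910² = 1.018.
Ratio = 7.065/1.018 = cos²(7.7°)/cos²(67.9°) ≈ 6.94.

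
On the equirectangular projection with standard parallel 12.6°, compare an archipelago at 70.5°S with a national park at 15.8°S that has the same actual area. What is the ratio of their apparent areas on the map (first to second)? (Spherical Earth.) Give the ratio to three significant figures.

2.88

In the equirectangular projection with standard parallel φ₀ = 12.6° (x = Rλ cos φ₀, y = Rφ), meridians are true-scale (h = 1) and the parallel scale is k = cos φ₀ / cos φ.
Areal scale at 70.5°: h·k = 1.000 × 2.924 = 2.924.
Areal scale at 15.8°: h·k = 1.000 × 1.014 = 1.014.
Ratio = 2.924/1.014 ≈ 2.88.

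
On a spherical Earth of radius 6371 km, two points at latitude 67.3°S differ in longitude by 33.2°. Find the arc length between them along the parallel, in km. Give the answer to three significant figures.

1420 km

Arc length along a parallel = R cos φ · Δλ (with Δλ in radians).
= 6371 × cos 67.3° × (33.2° × π/180) = 6371 × 0.3859 × 0.5794 ≈ 1420 km.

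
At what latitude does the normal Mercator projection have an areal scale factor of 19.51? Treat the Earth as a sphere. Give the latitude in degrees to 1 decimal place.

Mercator areal scale is sec²φ.
sec²φ = 19.51  ⇒  cos²φ = 0.05126  ⇒  cos φ = 0.2264.
φ = arccos(0.2264) ≈ 76.9°.

76.9°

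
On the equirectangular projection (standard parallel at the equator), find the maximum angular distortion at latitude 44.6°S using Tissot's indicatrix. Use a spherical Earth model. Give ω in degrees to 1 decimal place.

19.4°

For the equirectangular projection with φ₀ = 0 (plate carrée), h = 1 along meridians and k = sec φ along parallels.
At 44.6°: h = 1.000, k = 1.404; principal scales a = 1.404, b = 1.000.
sin(ω/2) = (a − b)/(a + b) = 0.4044/2.404 = 0.1682, so ω = 2 arcsin(0.1682) ≈ 19.4°.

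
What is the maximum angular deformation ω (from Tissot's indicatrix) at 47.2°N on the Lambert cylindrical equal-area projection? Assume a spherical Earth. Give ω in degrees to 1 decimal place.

43.2°

The Lambert cylindrical equal-area projection is the cylindrical equal-area projection with its standard parallel at the equator (φ₀ = 0). Cylindrical equal-area (φ₀ = 0°): h = cos φ / cos 0° along meridians, k = cos 0° / cos φ along parallels; h·k = 1.
At 47.2°: h = 0.6794, k = 1.472; principal scales a = 1.472, b = 0.6794.
sin(ω/2) = (a − b)/(a + b) = 0.7924/2.151 = 0.3683, so ω = 2 arcsin(0.3683) ≈ 43.2°.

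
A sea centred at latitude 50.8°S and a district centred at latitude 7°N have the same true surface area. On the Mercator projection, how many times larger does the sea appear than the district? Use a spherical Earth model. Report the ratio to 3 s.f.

Mercator areal scale is sec²φ.
At 50.8°: sec²(50.8°) = 1/0.6320² = 2.503.
At 7°: sec²(7°) = 1/0.9925² = 1.015.
Ratio = 2.503/1.015 = cos²(7°)/cos²(50.8°) ≈ 2.47.

2.47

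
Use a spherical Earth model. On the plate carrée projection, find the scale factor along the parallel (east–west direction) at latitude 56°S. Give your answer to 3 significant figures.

In the plate carrée (x = Rλ, y = Rφ), meridians are true-scale (h = 1) and parallels are stretched by k = sec φ.
k = 1/cos 56° = 1/0.5592 = 1.788.

1.79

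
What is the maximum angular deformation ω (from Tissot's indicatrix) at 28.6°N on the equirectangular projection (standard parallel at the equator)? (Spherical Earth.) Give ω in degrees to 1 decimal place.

In the plate carrée (x = Rλ, y = Rφ), meridians are true-scale (h = 1) and parallels are stretched by k = sec φ.
At 28.6°: h = 1.000, k = 1.139; principal scales a = 1.139, b = 1.000.
sin(ω/2) = (a − b)/(a + b) = 0.1390/2.139 = 0.06497, so ω = 2 arcsin(0.06497) ≈ 7.5°.

7.5°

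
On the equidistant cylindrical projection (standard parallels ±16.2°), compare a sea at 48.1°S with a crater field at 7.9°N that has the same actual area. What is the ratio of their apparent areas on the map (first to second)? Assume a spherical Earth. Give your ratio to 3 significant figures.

1.48

In the equirectangular projection with standard parallel φ₀ = 16.2° (x = Rλ cos φ₀, y = Rφ), meridians are true-scale (h = 1) and the parallel scale is k = cos φ₀ / cos φ.
Areal scale at 48.1°: h·k = 1.000 × 1.438 = 1.438.
Areal scale at 7.9°: h·k = 1.000 × 0.9695 = 0.9695.
Ratio = 1.438/0.9695 ≈ 1.48.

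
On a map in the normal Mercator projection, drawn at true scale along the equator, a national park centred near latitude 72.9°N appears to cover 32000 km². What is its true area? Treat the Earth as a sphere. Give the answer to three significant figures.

The Mercator projection is conformal; its linear scale factor is the same in every direction and equals sec φ = 1/cos φ.
Areal scale = k² = sec²φ = 1/cos²(72.9°) = 1/0.2940² = 11.57.
True area = apparent / (areal scale) = 32000 / 11.57 ≈ 2770 km².

2770 km²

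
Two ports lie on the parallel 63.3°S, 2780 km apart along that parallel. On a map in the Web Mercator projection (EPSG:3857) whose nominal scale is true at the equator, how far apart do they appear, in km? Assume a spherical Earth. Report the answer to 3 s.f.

Mercator is conformal, so the point scale is isotropic: h = k = sec φ = 1/cos φ.
Along the parallel, k = sec 63.3° = 1/0.4493 = 2.226.
Map distance = 2780 × 2.226 ≈ 6190 km.

6190 km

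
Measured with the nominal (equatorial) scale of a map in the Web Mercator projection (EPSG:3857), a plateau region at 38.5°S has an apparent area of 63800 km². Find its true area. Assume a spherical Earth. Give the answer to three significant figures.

39100 km²

For Mercator, h = k = sec φ (a conformal cylindrical projection has a single point scale, 1/cos φ).
Areal scale = k² = sec²φ = 1/cos²(38.5°) = 1/0.7826² = 1.633.
True area = apparent / (areal scale) = 63800 / 1.633 ≈ 39100 km².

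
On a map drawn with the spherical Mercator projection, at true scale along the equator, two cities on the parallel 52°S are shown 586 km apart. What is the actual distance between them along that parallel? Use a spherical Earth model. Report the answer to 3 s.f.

361 km

The Mercator projection is conformal; its linear scale factor is the same in every direction and equals sec φ = 1/cos φ.
Along the parallel at 52°, map distances are exaggerated by k = sec 52° = 1.624.
True distance = 586 / 1.624 = 586 × cos 52° ≈ 361 km.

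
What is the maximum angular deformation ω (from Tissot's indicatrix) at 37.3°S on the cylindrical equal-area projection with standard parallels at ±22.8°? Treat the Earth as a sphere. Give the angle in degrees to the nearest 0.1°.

16.8°

For cylindrical equal-area with standard parallel φ₀, h = cos φ / cos φ₀ and k = cos φ₀ / cos φ, so h·k = 1.
At 37.3°: h = 0.8629, k = 1.159; principal scales a = 1.159, b = 0.8629.
sin(ω/2) = (a − b)/(a + b) = 0.2960/2.022 = 0.1464, so ω = 2 arcsin(0.1464) ≈ 16.8°.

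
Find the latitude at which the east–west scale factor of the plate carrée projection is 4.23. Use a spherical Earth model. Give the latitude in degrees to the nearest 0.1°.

Plate carrée: h = 1, k = sec φ along parallels.
sec φ = 4.23  ⇒  cos φ = 0.2364  ⇒  φ ≈ 76.3°.

76.3°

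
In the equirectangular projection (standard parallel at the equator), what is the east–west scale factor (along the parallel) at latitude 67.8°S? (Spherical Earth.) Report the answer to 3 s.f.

2.65

Plate carrée maps x = Rλ, y = Rφ. The meridian scale is h = 1 and the parallel scale is k = 1/cos φ = sec φ.
k = 1/cos 67.8° = 1/0.3778 = 2.647.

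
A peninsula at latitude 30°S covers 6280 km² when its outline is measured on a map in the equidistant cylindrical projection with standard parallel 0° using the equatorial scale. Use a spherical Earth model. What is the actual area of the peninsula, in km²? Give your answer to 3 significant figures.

5440 km²

For the equirectangular projection with φ₀ = 0 (plate carrée), h = 1 along meridians and k = sec φ along parallels.
Areal scale = h·k = 1 × sec φ; at 30°, h = 1.000, k = 1.155, so h·k = 1.155.
True area = apparent / (areal scale) = 6280 / 1.155 ≈ 5440 km².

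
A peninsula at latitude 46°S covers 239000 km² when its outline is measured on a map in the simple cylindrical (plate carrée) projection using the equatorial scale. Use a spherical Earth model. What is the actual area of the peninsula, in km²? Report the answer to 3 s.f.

In the plate carrée (x = Rλ, y = Rφ), meridians are true-scale (h = 1) and parallels are stretched by k = sec φ.
Areal scale = h·k = 1 × sec φ; at 46°, h = 1.000, k = 1.440, so h·k = 1.440.
True area = apparent / (areal scale) = 239000 / 1.440 ≈ 166000 km².

166000 km²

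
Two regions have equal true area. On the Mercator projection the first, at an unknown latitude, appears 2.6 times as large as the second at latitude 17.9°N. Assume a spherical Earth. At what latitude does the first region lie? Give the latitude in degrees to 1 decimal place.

53.8°

On Mercator, (apparent₁)/(apparent₂) = sec²φ₁ / sec²φ₂ when true areas are equal.
cos²φ₂ / cos²φ₁ = 2.6  ⇒  cos φ₁ = cos 17.9° / √2.6 = 0.9516/1.612 = 0.5902.
φ₁ = arccos(0.5902) ≈ 53.8°.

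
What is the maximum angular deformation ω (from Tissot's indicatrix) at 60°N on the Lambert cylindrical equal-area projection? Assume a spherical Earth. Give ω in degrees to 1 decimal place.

73.7°

The Lambert cylindrical equal-area projection is the cylindrical equal-area projection with its standard parallel at the equator (φ₀ = 0). For cylindrical equal-area with standard parallel φ₀, h = cos φ / cos φ₀ and k = cos φ₀ / cos φ, so h·k = 1.
At 60°: h = 0.5000, k = 2.000; principal scales a = 2.000, b = 0.5000.
sin(ω/2) = (a − b)/(a + b) = 1.500/2.500 = 0.6000, so ω = 2 arcsin(0.6000) ≈ 73.7°.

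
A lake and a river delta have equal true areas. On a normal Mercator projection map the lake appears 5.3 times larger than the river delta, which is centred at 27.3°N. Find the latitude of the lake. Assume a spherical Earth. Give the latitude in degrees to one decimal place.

67.3°

Mercator areal scale is sec²φ, so apparent-area ratio = sec²φ₁ / sec²φ₂ = cos²φ₂ / cos²φ₁.
cos²φ₂ / cos²φ₁ = 5.3  ⇒  cos φ₁ = cos 27.3° / √5.3 = 0.8886/2.302 = 0.3860.
φ₁ = arccos(0.3860) ≈ 67.3°.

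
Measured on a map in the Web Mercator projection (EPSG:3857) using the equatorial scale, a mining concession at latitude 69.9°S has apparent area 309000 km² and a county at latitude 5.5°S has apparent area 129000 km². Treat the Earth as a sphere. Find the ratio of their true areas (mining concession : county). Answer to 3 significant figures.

0.286

Mercator's areal exaggeration is sec²φ; hence true area = (apparent area) · cos²φ.
True area of mining concession: 309000 × cos²(69.9°) = 309000 × 0.1181 = 36490 km².
True area of county: 129000 × cos²(5.5°) = 129000 × 0.9908 = 127800 km².
Ratio = 36490 / 127800 ≈ 0.286.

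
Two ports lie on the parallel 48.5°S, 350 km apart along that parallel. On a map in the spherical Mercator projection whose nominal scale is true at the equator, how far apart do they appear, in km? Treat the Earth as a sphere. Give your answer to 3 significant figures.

528 km

For Mercator, h = k = sec φ (a conformal cylindrical projection has a single point scale, 1/cos φ).
Along the parallel, k = sec 48.5° = 1/0.6626 = 1.509.
Map distance = 350 × 1.509 ≈ 528 km.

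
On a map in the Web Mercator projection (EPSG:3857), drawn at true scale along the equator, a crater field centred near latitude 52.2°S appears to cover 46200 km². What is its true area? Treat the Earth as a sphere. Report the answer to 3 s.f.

17400 km²

For Mercator, h = k = sec φ (a conformal cylindrical projection has a single point scale, 1/cos φ).
Areal scale = k² = sec²φ = 1/cos²(52.2°) = 1/0.6129² = 2.662.
True area = apparent / (areal scale) = 46200 / 2.662 ≈ 17400 km².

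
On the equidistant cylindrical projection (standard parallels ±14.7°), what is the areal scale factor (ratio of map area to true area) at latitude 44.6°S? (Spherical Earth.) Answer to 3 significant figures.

With standard parallel φ₀ = 14.7°, the equirectangular projection gives x = Rλ cos φ₀, y = Rφ, so h = 1 and k = cos 14.7° / cos φ.
Areal scale = h·k = 1 × cos φ₀ / cos φ; at 44.6°, h = 1.000, k = 1.358, so h·k = 1.358.

1.36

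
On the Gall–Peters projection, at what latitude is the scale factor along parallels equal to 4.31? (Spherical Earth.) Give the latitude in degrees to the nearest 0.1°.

The Gall–Peters projection is cylindrical equal-area with φ₀ = 45°. Cylindrical equal-area (φ₀ = 45°): h = cos φ / cos 45° along meridians, k = cos 45° / cos φ along parallels; h·k = 1.
k = cos φ₀ / cos φ = 4.31  ⇒  cos φ = cos 45° / 4.31 = 0.1641.
φ = arccos(0.1641) ≈ 80.6°.

80.6°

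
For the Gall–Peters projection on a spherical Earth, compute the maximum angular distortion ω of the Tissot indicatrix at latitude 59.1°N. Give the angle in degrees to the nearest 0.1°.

The Gall–Peters projection is cylindrical equal-area with φ₀ = 45°. For cylindrical equal-area with standard parallel φ₀, h = cos φ / cos φ₀ and k = cos φ₀ / cos φ, so h·k = 1.
At 59.1°: h = 0.7263, k = 1.377; principal scales a = 1.377, b = 0.7263.
sin(ω/2) = (a − b)/(a + b) = 0.6507/2.103 = 0.3094, so ω = 2 arcsin(0.3094) ≈ 36.0°.

36.0°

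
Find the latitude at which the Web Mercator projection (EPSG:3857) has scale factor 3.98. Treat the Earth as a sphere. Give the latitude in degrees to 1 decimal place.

Mercator scale is k = sec φ = 1/cos φ.
1/cos φ = 3.98  ⇒  cos φ = 0.2513  ⇒  φ = arccos(0.2513) ≈ 75.4°.

75.4°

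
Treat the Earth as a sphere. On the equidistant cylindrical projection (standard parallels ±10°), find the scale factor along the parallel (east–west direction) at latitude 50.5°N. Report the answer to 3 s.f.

1.55

In the equirectangular projection with standard parallel φ₀ = 10° (x = Rλ cos φ₀, y = Rφ), meridians are true-scale (h = 1) and the parallel scale is k = cos φ₀ / cos φ.
k = cos 10° / cos 50.5° = 0.9848/0.6361 = 1.548.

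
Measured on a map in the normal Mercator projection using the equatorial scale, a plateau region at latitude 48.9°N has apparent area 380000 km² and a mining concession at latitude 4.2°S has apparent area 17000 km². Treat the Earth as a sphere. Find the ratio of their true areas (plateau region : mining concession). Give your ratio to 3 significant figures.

9.71

Mercator's areal exaggeration is sec²φ; hence true area = (apparent area) · cos²φ.
True area of plateau region: 380000 × cos²(48.9°) = 380000 × 0.4321 = 164200 km².
True area of mining concession: 17000 × cos²(4.2°) = 17000 × 0.9946 = 16910 km².
Ratio = 164200 / 16910 ≈ 9.71.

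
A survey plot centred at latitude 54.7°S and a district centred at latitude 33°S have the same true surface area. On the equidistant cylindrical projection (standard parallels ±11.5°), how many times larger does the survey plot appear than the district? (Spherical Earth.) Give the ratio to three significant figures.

In the equirectangular projection with standard parallel φ₀ = 11.5° (x = Rλ cos φ₀, y = Rφ), meridians are true-scale (h = 1) and the parallel scale is k = cos φ₀ / cos φ.
Areal scale at 54.7°: h·k = 1.000 × 1.696 = 1.696.
Areal scale at 33°: h·k = 1.000 × 1.168 = 1.168.
Ratio = 1.696/1.168 ≈ 1.45.

1.45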